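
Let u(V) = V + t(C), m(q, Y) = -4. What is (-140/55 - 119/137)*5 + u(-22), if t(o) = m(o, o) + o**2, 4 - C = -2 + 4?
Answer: -58879/1507 ≈ -39.070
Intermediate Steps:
C = 2 (C = 4 - (-2 + 4) = 4 - 1*2 = 4 - 2 = 2)
t(o) = -4 + o**2
u(V) = V (u(V) = V + (-4 + 2**2) = V + (-4 + 4) = V + 0 = V)
(-140/55 - 119/137)*5 + u(-22) = (-140/55 - 119/137)*5 - 22 = (-140*1/55 - 119*1/137)*5 - 22 = (-28/11 - 119/137)*5 - 22 = -5145/1507*5 - 22 = -25725/1507 - 22 = -58879/1507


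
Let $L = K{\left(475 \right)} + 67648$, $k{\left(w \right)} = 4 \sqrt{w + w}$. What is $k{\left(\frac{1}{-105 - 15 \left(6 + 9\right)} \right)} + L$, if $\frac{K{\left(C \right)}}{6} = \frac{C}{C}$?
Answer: $67654 + \frac{4 i \sqrt{165}}{165} \approx 67654.0 + 0.3114 i$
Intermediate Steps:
$K{\left(C \right)} = 6$ ($K{\left(C \right)} = 6 \frac{C}{C} = 6 \cdot 1 = 6$)
$k{\left(w \right)} = 4 \sqrt{2} \sqrt{w}$ ($k{\left(w \right)} = 4 \sqrt{2 w} = 4 \sqrt{2} \sqrt{w}$)
$L = 67654$ ($L = 6 + 67648 = 67654$)
$k{\left(\frac{1}{-105 - 15 \left(6 + 9\right)} \right)} + L = 4 \sqrt{2} \sqrt{\frac{1}{-105 - 15 \left(6 + 9\right)}} + 67654 = 4 \sqrt{2} \sqrt{\frac{1}{-105 - 225}} + 67654 = 4 \sqrt{2} \sqrt{\frac{1}{-330}} + 67654 = 4 \sqrt{2} \sqrt{- \frac{1}{330}} + 67654 = 4 \sqrt{2} \frac{i \sqrt{330}}{330} + 67654 = \frac{4 i \sqrt{165}}{165} + 67654 = 67654 + \frac{4 i \sqrt{165}}{165}$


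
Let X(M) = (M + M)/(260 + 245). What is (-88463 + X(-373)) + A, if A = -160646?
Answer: -125800791/505 ≈ -2.4911e+5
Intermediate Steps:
X(M) = 2*M/505 (X(M) = (2*M)/505 = (2*M)*(1/505) = 2*M/505)
(-88463 + X(-373)) + A = (-88463 + (2/505)*(-373)) - 160646 = (-88463 - 746/505) - 160646 = -44674561/505 - 160646 = -125800791/505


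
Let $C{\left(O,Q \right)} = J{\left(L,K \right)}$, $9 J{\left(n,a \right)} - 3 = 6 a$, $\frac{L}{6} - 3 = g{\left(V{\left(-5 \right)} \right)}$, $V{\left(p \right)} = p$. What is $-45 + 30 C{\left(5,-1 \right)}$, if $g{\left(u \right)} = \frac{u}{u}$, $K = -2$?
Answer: $-75$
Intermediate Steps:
$g{\left(u \right)} = 1$
$L = 24$ ($L = 18 + 6 \cdot 1 = 18 + 6 = 24$)
$J{\left(n,a \right)} = \frac{1}{3} + \frac{2 a}{3}$ ($J{\left(n,a \right)} = \frac{1}{3} + \frac{6 a}{9} = \frac{1}{3} + \frac{2 a}{3}$)
$C{\left(O,Q \right)} = -1$ ($C{\left(O,Q \right)} = \frac{1}{3} + \frac{2}{3} \left(-2\right) = \frac{1}{3} - \frac{4}{3} = -1$)
$-45 + 30 C{\left(5,-1 \right)} = -45 + 30 \left(-1\right) = -45 - 30 = -75$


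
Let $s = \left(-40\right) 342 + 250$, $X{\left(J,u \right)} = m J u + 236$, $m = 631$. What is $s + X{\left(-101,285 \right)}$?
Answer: $-18176529$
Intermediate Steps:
$X{\left(J,u \right)} = 236 + 631 J u$ ($X{\left(J,u \right)} = 631 J u + 236 = 236 + 631 J u$)
$s = -13430$ ($s = -13680 + 250 = -13430$)
$s + X{\left(-101,285 \right)} = -13430 + \left(236 + 631 \left(-101\right) 285\right) = -13430 + \left(236 - 18163335\right) = -13430 - 18163099 = -18176529$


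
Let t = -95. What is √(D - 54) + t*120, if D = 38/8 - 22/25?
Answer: -11400 + 3*I*√557/10 ≈ -11400.0 + 7.0803*I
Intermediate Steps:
D = 387/100 (D = 38*(⅛) - 22*1/25 = 19/4 - 22/25 = 387/100 ≈ 3.8700)
√(D - 54) + t*120 = √(387/100 - 54) - 95*120 = √(-5013/100) - 11400 = 3*I*√557/10 - 11400 = -11400 + 3*I*√557/10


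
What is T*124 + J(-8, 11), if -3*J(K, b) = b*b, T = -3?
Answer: -1237/3 ≈ -412.33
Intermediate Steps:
J(K, b) = -b²/3 (J(K, b) = -b*b/3 = -b²/3)
T*124 + J(-8, 11) = -3*124 - ⅓*11² = -372 - ⅓*121 = -372 - 121/3 = -1237/3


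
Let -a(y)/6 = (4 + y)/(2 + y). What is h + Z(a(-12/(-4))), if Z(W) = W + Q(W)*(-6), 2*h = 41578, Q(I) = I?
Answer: 20831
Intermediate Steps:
a(y) = -6*(4 + y)/(2 + y)
h = 20789 (h = (½)*41578 = 20789)
Z(W) = -5*W (Z(W) = W + W*(-6) = W - 6*W = -5*W)
h + Z(a(-12/(-4))) = 20789 - 30*(-4 - (-12)/(-4))/(2 - 12/(-4)) = 20789 - 30*(-4 - (-12)*(-1)/4)/(2 - 12*(-¼)) = 20789 - 30*(-4 - 1*3)/(2 + 3) = 20789 - 30*(-4 - 3)/5 = 20789 - 30*(-7)/5 = 20789 - 5*(-42/5) = 20789 + 42 = 20831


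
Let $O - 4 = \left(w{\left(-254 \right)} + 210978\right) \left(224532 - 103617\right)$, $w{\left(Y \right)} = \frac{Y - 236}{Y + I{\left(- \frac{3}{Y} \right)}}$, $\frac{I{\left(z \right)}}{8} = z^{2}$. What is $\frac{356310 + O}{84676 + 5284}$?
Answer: $\frac{4019696749064107}{14174748080} \approx 2.8358 \cdot 10^{5}$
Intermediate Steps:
$I{\left(z \right)} = 8 z^{2}$
$w{\left(Y \right)} = \frac{-236 + Y}{Y + \frac{72}{Y^{2}}}$ ($w{\left(Y \right)} = \frac{Y - 236}{Y + 8 \left(- \frac{3}{Y}\right)^{2}} = \frac{-236 + Y}{Y + 8 \frac{9}{Y^{2}}} = \frac{-236 + Y}{Y + \frac{72}{Y^{2}}}$)
$O = \frac{52255327881693451}{2048374}$ ($O = 4 + \left(\frac{\left(-254\right)^{2} \left(-236 - 254\right)}{72 + \left(-254\right)^{3}} + 210978\right) \left(224532 - 103617\right) = 4 + \left(64516 \frac{1}{72 - 16387064} \left(-490\right) + 210978\right) 120915 = 4 + \left(64516 \frac{1}{-16386992} \left(-490\right) + 210978\right) 120915 = 4 + \left(64516 \left(- \frac{1}{16386992}\right) \left(-490\right) + 210978\right) 120915 = 4 + \left(\frac{3951605}{2048374} + 210978\right) 120915 = 4 + \frac{432165801377}{2048374} \cdot 120915 = 4 + \frac{52255327873499955}{2048374} = \frac{52255327881693451}{2048374} \approx 2.5511 \cdot 10^{10}$)
$\frac{356310 + O}{84676 + 5284} = \frac{356310 + \frac{52255327881693451}{2048374}}{84676 + 5284} = \frac{52256057737833391}{2048374 \cdot 89960} = \frac{52256057737833391}{2048374} \cdot \frac{1}{89960} = \frac{4019696749064107}{14174748080}$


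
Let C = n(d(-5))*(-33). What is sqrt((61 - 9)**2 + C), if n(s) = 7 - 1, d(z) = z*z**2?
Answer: sqrt(2506) ≈ 50.060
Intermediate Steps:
d(z) = z**3
n(s) = 6
C = -198 (C = 6*(-33) = -198)
sqrt((61 - 9)**2 + C) = sqrt((61 - 9)**2 - 198) = sqrt(52**2 - 198) = sqrt(2704 - 198) = sqrt(2506)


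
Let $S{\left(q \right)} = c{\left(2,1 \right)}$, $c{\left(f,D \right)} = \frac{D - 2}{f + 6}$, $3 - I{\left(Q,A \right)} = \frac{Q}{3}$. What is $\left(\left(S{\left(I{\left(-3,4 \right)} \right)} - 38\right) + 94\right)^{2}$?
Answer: $\frac{199809}{64} \approx 3122.0$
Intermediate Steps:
$I{\left(Q,A \right)} = 3 - \frac{Q}{3}$
$c{\left(f,D \right)} = \frac{-2 + D}{6 + f}$
$S{\left(q \right)} = - \frac{1}{8}$ ($S{\left(q \right)} = \frac{-2 + 1}{6 + 2} = \frac{1}{8} \left(-1\right) = - \frac{1}{8}$)
$\left(\left(S{\left(I{\left(-3,4 \right)} \right)} - 38\right) + 94\right)^{2} = \left(\left(- \frac{1}{8} - 38\right) + 94\right)^{2} = \left(- \frac{305}{8} + 94\right)^{2} = \left(\frac{447}{8}\right)^{2} = \frac{199809}{64}$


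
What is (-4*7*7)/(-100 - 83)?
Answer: 196/183 ≈ 1.0710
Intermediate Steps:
(-4*7*7)/(-100 - 83) = -28*7/(-183) = -196*(-1/183) = 196/183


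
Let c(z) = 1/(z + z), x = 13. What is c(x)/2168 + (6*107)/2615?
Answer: 36190871/147402320 ≈ 0.24552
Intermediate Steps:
c(z) = 1/(2*z)
c(x)/2168 + (6*107)/2615 = ((1/2)/13)/2168 + (6*107)/2615 = ((1/2)*(1/13))*(1/2168) + 642*(1/2615) = (1/26)*(1/2168) + 642/2615 = 1/56368 + 642/2615 = 36190871/147402320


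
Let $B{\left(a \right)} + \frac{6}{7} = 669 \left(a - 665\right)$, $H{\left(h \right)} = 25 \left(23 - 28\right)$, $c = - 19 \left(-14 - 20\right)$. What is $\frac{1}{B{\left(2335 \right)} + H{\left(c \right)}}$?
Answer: $\frac{7}{7819729} \approx 8.9517 \cdot 10^{-7}$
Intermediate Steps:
$c = 646$ ($c = \left(-19\right) \left(-34\right) = 646$)
$H{\left(h \right)} = -125$ ($H{\left(h \right)} = 25 \left(-5\right) = -125$)
$B{\left(a \right)} = - \frac{3114201}{7} + 669 a$ ($B{\left(a \right)} = - \frac{6}{7} + 669 \left(a - 665\right) = - \frac{6}{7} + 669 \left(-665 + a\right) = - \frac{6}{7} + \left(-444885 + 669 a\right) = - \frac{3114201}{7} + 669 a$)
$\frac{1}{B{\left(2335 \right)} + H{\left(c \right)}} = \frac{1}{\left(- \frac{3114201}{7} + 669 \cdot 2335\right) - 125} = \frac{1}{\left(- \frac{3114201}{7} + 1562115\right) - 125} = \frac{1}{\frac{7820604}{7} - 125} = \frac{1}{\frac{7819729}{7}} = \frac{7}{7819729}$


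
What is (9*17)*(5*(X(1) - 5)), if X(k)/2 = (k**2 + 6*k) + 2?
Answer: 9945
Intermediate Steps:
X(k) = 4 + 2*k**2 + 12*k (X(k) = 2*((k**2 + 6*k) + 2) = 2*(2 + k**2 + 6*k) = 4 + 2*k**2 + 12*k)
(9*17)*(5*(X(1) - 5)) = (9*17)*(5*((4 + 2*1**2 + 12*1) - 5)) = 153*(5*((4 + 2*1 + 12) - 5)) = 153*(5*((4 + 2 + 12) - 5)) = 153*(5*(18 - 5)) = 153*(5*13) = 153*65 = 9945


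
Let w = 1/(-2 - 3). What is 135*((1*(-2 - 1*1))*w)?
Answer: 81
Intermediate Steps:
w = -⅕ (w = 1/(-5) = -⅕ ≈ -0.20000)
135*((1*(-2 - 1*1))*w) = 135*((1*(-2 - 1*1))*(-⅕)) = 135*((1*(-2 - 1))*(-⅕)) = 135*((1*(-3))*(-⅕)) = 135*(-3*(-⅕)) = 135*(⅗) = 81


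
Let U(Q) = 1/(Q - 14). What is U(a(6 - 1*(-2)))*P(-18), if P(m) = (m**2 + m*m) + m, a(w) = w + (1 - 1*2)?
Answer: -90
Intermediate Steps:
a(w) = -1 + w (a(w) = w + (1 - 2) = w - 1 = -1 + w)
U(Q) = 1/(-14 + Q)
P(m) = m + 2*m**2 (P(m) = (m**2 + m**2) + m = 2*m**2 + m = m + 2*m**2)
U(a(6 - 1*(-2)))*P(-18) = (-18*(1 + 2*(-18)))/(-14 + (-1 + (6 - 1*(-2)))) = (-18*(1 - 36))/(-14 + (-1 + (6 + 2))) = (-18*(-35))/(-14 + (-1 + 8)) = 630/(-14 + 7) = 630/(-7) = -1/7*630 = -90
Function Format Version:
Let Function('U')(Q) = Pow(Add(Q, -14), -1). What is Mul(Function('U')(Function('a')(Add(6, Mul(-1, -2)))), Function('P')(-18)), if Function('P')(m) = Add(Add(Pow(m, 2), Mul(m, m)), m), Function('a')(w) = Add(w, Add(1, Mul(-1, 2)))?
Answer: -90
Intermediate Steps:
Function('a')(w) = Add(-1, w) (Function('a')(w) = Add(w, Add(1, -2)) = Add(w, -1) = Add(-1, w))
Function('U')(Q) = Pow(Add(-14, Q), -1)
Function('P')(m) = Add(m, Mul(2, Pow(m, 2))) (Function('P')(m) = Add(Add(Pow(m, 2), Pow(m, 2)), m) = Add(Mul(2, Pow(m, 2)), m) = Add(m, Mul(2, Pow(m, 2))))
Mul(Function('U')(Function('a')(Add(6, Mul(-1, -2)))), Function('P')(-18)) = Mul(Pow(Add(-14, Add(-1, Add(6, Mul(-1, -2)))), -1), Mul(-18, Add(1, Mul(2, -18)))) = Mul(Pow(Add(-14, Add(-1, Add(6, 2))), -1), Mul(-18, Add(1, -36))) = Mul(Pow(Add(-14, Add(-1, 8)), -1), Mul(-18, -35)) = Mul(Pow(Add(-14, 7), -1), 630) = Mul(Pow(-7, -1), 630) = Mul(Rational(-1, 7), 630) = -90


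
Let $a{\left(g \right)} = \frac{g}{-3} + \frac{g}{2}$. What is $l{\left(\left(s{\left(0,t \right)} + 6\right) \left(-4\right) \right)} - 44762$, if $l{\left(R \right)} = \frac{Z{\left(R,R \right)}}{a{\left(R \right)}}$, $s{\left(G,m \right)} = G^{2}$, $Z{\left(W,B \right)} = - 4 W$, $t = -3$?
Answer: $-44786$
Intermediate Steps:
$a{\left(g \right)} = \frac{g}{6}$ ($a{\left(g \right)} = g \left(- \frac{1}{3}\right) + g \frac{1}{2} = - \frac{g}{3} + \frac{g}{2} = \frac{g}{6}$)
$l{\left(R \right)} = -24$ ($l{\left(R \right)} = \frac{\left(-4\right) R}{\frac{1}{6} R} = - 4 R \frac{6}{R} = -24$)
$l{\left(\left(s{\left(0,t \right)} + 6\right) \left(-4\right) \right)} - 44762 = -24 - 44762 = -44786$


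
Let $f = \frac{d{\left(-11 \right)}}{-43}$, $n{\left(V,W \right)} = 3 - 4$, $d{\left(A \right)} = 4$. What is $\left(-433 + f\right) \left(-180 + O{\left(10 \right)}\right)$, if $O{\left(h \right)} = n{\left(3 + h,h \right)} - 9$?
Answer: $\frac{3538370}{43} \approx 82288.0$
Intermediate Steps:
$n{\left(V,W \right)} = -1$ ($n{\left(V,W \right)} = 3 - 4 = -1$)
$O{\left(h \right)} = -10$ ($O{\left(h \right)} = -1 - 9 = -10$)
$f = - \frac{4}{43}$ ($f = \frac{4}{-43} = 4 \left(- \frac{1}{43}\right) = - \frac{4}{43} \approx -0.093023$)
$\left(-433 + f\right) \left(-180 + O{\left(10 \right)}\right) = \left(-433 - \frac{4}{43}\right) \left(-180 - 10\right) = \left(- \frac{18623}{43}\right) \left(-190\right) = \frac{3538370}{43}$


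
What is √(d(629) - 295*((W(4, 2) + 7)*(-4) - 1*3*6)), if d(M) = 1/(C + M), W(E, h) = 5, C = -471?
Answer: √486049238/158 ≈ 139.53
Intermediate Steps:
d(M) = 1/(-471 + M)
√(d(629) - 295*((W(4, 2) + 7)*(-4) - 1*3*6)) = √(1/(-471 + 629) - 295*((5 + 7)*(-4) - 1*3*6)) = √(1/158 - 295*(12*(-4) - 3*6)) = √(1/158 - 295*(-48 - 18)) = √(1/158 - 295*(-66)) = √(1/158 + 19470) = √(3076261/158) = √486049238/158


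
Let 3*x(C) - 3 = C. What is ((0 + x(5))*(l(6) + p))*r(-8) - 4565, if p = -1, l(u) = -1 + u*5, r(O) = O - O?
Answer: -4565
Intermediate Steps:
r(O) = 0
l(u) = -1 + 5*u
x(C) = 1 + C/3
((0 + x(5))*(l(6) + p))*r(-8) - 4565 = ((0 + (1 + (⅓)*5))*((-1 + 5*6) - 1))*0 - 4565 = ((0 + (1 + 5/3))*((-1 + 30) - 1))*0 - 4565 = ((0 + 8/3)*(29 - 1))*0 - 4565 = ((8/3)*28)*0 - 4565 = (224/3)*0 - 4565 = 0 - 4565 = -4565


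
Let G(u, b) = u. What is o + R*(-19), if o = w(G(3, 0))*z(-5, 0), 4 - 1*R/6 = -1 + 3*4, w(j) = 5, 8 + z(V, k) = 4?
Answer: 778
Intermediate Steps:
z(V, k) = -4 (z(V, k) = -8 + 4 = -4)
R = -42 (R = 24 - 6*(-1 + 3*4) = 24 - 6*(-1 + 12) = 24 - 6*11 = 24 - 66 = -42)
o = -20 (o = 5*(-4) = -20)
o + R*(-19) = -20 - 42*(-19) = -20 + 798 = 778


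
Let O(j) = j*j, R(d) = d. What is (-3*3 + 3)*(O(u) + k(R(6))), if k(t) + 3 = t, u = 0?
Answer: -18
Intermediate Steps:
k(t) = -3 + t
O(j) = j²
(-3*3 + 3)*(O(u) + k(R(6))) = (-3*3 + 3)*(0² + (-3 + 6)) = (-9 + 3)*(0 + 3) = -6*3 = -18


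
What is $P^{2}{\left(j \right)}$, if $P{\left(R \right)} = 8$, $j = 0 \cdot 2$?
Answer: $64$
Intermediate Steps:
$j = 0$
$P^{2}{\left(j \right)} = 8^{2} = 64$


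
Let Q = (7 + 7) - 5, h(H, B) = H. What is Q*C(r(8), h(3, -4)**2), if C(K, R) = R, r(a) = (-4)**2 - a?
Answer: 81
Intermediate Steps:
r(a) = 16 - a
Q = 9 (Q = 14 - 5 = 9)
Q*C(r(8), h(3, -4)**2) = 9*3**2 = 9*9 = 81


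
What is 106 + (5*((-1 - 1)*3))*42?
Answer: -1154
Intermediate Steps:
106 + (5*((-1 - 1)*3))*42 = 106 + (5*(-2*3))*42 = 106 + (5*(-6))*42 = 106 - 30*42 = 106 - 1260 = -1154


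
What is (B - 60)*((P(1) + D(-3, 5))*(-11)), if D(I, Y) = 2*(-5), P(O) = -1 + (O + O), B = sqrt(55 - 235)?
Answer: -5940 + 594*I*sqrt(5) ≈ -5940.0 + 1328.2*I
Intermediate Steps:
B = 6*I*sqrt(5) (B = sqrt(-180) = 6*I*sqrt(5) ≈ 13.416*I)
P(O) = -1 + 2*O
D(I, Y) = -10
(B - 60)*((P(1) + D(-3, 5))*(-11)) = (6*I*sqrt(5) - 60)*(((-1 + 2*1) - 10)*(-11)) = (-60 + 6*I*sqrt(5))*(((-1 + 2) - 10)*(-11)) = (-60 + 6*I*sqrt(5))*((1 - 10)*(-11)) = (-60 + 6*I*sqrt(5))*(-9*(-11)) = (-60 + 6*I*sqrt(5))*99 = -5940 + 594*I*sqrt(5)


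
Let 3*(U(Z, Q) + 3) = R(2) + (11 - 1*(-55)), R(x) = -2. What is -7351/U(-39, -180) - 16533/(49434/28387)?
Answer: -815239179/82390 ≈ -9894.9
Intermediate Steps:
U(Z, Q) = 55/3 (U(Z, Q) = -3 + (-2 + (11 - 1*(-55)))/3 = -3 + (-2 + (11 + 55))/3 = -3 + (-2 + 66)/3 = -3 + (1/3)*64 = -3 + 64/3 = 55/3)
-7351/U(-39, -180) - 16533/(49434/28387) = -7351/55/3 - 16533/(49434/28387) = -7351*3/55 - 16533/(49434*(1/28387)) = -22053/55 - 16533/49434/28387 = -22053/55 - 16533*28387/49434 = -22053/55 - 14221887/1498 = -815239179/82390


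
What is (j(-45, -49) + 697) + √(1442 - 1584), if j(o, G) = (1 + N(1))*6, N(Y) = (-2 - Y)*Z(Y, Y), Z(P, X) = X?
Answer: 685 + I*√142 ≈ 685.0 + 11.916*I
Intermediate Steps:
N(Y) = Y*(-2 - Y) (N(Y) = (-2 - Y)*Y = Y*(-2 - Y))
j(o, G) = -12 (j(o, G) = (1 - 1*1*(2 + 1))*6 = (1 - 1*1*3)*6 = (1 - 3)*6 = -2*6 = -12)
(j(-45, -49) + 697) + √(1442 - 1584) = (-12 + 697) + √(1442 - 1584) = 685 + √(-142) = 685 + I*√142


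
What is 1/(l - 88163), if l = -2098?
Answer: -1/90261 ≈ -1.1079e-5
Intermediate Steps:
1/(l - 88163) = 1/(-2098 - 88163) = 1/(-90261) = -1/90261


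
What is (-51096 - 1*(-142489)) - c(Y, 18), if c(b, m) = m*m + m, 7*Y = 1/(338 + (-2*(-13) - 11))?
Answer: 91051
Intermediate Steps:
Y = 1/2471 (Y = 1/(7*(338 + (-2*(-13) - 11))) = 1/(7*(338 + (26 - 11))) = 1/(7*(338 + 15)) = (⅐)/353 = (⅐)*(1/353) = 1/2471 ≈ 0.00040469)
c(b, m) = m + m² (c(b, m) = m² + m = m + m²)
(-51096 - 1*(-142489)) - c(Y, 18) = (-51096 - 1*(-142489)) - 18*(1 + 18) = (-51096 + 142489) - 18*19 = 91393 - 1*342 = 91393 - 342 = 91051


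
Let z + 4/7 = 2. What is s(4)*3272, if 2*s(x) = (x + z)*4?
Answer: 248672/7 ≈ 35525.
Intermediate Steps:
z = 10/7 (z = -4/7 + 2 = 10/7 ≈ 1.4286)
s(x) = 20/7 + 2*x (s(x) = ((x + 10/7)*4)/2 = ((10/7 + x)*4)/2 = (40/7 + 4*x)/2 = 20/7 + 2*x)
s(4)*3272 = (20/7 + 2*4)*3272 = (20/7 + 8)*3272 = (76/7)*3272 = 248672/7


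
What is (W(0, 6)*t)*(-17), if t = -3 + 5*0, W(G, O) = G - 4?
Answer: -204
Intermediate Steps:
W(G, O) = -4 + G
t = -3 (t = -3 + 0 = -3)
(W(0, 6)*t)*(-17) = ((-4 + 0)*(-3))*(-17) = -4*(-3)*(-17) = 12*(-17) = -204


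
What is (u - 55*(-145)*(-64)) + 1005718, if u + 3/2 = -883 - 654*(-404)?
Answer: 1517299/2 ≈ 7.5865e+5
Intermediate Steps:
u = 526663/2 (u = -3/2 + (-883 - 654*(-404)) = -3/2 + (-883 + 264216) = -3/2 + 263333 = 526663/2 ≈ 2.6333e+5)
(u - 55*(-145)*(-64)) + 1005718 = (526663/2 - 55*(-145)*(-64)) + 1005718 = (526663/2 + 7975*(-64)) + 1005718 = (526663/2 - 510400) + 1005718 = -494137/2 + 1005718 = 1517299/2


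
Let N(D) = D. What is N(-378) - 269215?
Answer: -269593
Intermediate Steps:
N(-378) - 269215 = -378 - 269215 = -269593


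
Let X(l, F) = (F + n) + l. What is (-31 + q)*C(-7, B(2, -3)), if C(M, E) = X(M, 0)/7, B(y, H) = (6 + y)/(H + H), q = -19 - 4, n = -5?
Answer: 648/7 ≈ 92.571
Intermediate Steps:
q = -23
B(y, H) = (6 + y)/(2*H) (B(y, H) = (6 + y)/((2*H)) = (6 + y)*(1/(2*H)) = (6 + y)/(2*H))
X(l, F) = -5 + F + l (X(l, F) = (F - 5) + l = (-5 + F) + l = -5 + F + l)
C(M, E) = -5/7 + M/7 (C(M, E) = (-5 + 0 + M)/7 = (-5 + M)*(1/7) = -5/7 + M/7)
(-31 + q)*C(-7, B(2, -3)) = (-31 - 23)*(-5/7 + (1/7)*(-7)) = -54*(-5/7 - 1) = -54*(-12/7) = 648/7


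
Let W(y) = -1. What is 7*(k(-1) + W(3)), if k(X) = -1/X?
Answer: 0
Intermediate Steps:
7*(k(-1) + W(3)) = 7*(-1/(-1) - 1) = 7*(-1*(-1) - 1) = 7*(1 - 1) = 7*0 = 0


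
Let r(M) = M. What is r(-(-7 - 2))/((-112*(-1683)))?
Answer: 1/20944 ≈ 4.7746e-5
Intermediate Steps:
r(-(-7 - 2))/((-112*(-1683))) = (-(-7 - 2))/((-112*(-1683))) = -1*(-9)/188496 = 9*(1/188496) = 1/20944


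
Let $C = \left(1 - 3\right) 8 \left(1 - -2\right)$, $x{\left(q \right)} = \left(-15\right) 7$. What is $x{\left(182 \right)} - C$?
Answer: $-57$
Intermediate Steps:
$x{\left(q \right)} = -105$
$C = -48$ ($C = \left(1 - 3\right) 8 \left(1 + 2\right) = \left(-2\right) 8 \cdot 3 = \left(-16\right) 3 = -48$)
$x{\left(182 \right)} - C = -105 - -48 = -105 + 48 = -57$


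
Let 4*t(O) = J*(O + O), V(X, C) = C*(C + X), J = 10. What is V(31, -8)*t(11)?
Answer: -10120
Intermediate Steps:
t(O) = 5*O (t(O) = (10*(O + O))/4 = (10*(2*O))/4 = (20*O)/4 = 5*O)
V(31, -8)*t(11) = (-8*(-8 + 31))*(5*11) = -8*23*55 = -184*55 = -10120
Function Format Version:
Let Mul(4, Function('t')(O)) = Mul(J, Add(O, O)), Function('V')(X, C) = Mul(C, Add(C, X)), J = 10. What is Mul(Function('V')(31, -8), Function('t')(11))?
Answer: -10120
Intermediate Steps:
Function('t')(O) = Mul(5, O) (Function('t')(O) = Mul(Rational(1, 4), Mul(10, Add(O, O))) = Mul(Rational(1, 4), Mul(10, Mul(2, O))) = Mul(Rational(1, 4), Mul(20, O)) = Mul(5, O))
Mul(Function('V')(31, -8), Function('t')(11)) = Mul(Mul(-8, Add(-8, 31)), Mul(5, 11)) = Mul(Mul(-8, 23), 55) = Mul(-184, 55) = -10120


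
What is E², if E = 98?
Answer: 9604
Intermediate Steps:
E² = 98² = 9604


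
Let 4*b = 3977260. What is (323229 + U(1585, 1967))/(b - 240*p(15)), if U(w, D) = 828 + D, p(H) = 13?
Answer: 326024/991195 ≈ 0.32892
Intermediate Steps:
b = 994315 (b = (¼)*3977260 = 994315)
(323229 + U(1585, 1967))/(b - 240*p(15)) = (323229 + (828 + 1967))/(994315 - 240*13) = (323229 + 2795)/(994315 - 3120) = 326024/991195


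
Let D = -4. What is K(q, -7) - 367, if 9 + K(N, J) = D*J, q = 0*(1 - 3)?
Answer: -348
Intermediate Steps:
q = 0 (q = 0*(-2) = 0)
K(N, J) = -9 - 4*J
K(q, -7) - 367 = (-9 - 4*(-7)) - 367 = (-9 + 28) - 367 = 19 - 367 = -348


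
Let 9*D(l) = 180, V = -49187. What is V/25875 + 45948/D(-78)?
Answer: 59396038/25875 ≈ 2295.5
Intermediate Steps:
D(l) = 20 (D(l) = (⅑)*180 = 20)
V/25875 + 45948/D(-78) = -49187/25875 + 45948/20 = -49187*1/25875 + 45948*(1/20) = -49187/25875 + 11487/5 = 59396038/25875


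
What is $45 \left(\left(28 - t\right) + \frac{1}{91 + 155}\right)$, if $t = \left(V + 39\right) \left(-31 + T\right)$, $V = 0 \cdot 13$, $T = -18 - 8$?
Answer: $\frac{8306205}{82} \approx 1.013 \cdot 10^{5}$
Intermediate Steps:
$T = -26$ ($T = -18 - 8 = -26$)
$V = 0$
$t = -2223$ ($t = \left(0 + 39\right) \left(-31 - 26\right) = 39 \left(-57\right) = -2223$)
$45 \left(\left(28 - t\right) + \frac{1}{91 + 155}\right) = 45 \left(\left(28 - -2223\right) + \frac{1}{91 + 155}\right) = 45 \left(\left(28 + 2223\right) + \frac{1}{246}\right) = 45 \left(2251 + \frac{1}{246}\right) = 45 \cdot \frac{553747}{246} = \frac{8306205}{82}$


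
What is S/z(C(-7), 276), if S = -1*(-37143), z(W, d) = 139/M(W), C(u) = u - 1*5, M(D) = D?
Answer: -445716/139 ≈ -3206.6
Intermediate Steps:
C(u) = -5 + u (C(u) = u - 5 = -5 + u)
z(W, d) = 139/W
S = 37143
S/z(C(-7), 276) = 37143/((139/(-5 - 7))) = 37143/((139/(-12))) = 37143/((139*(-1/12))) = 37143/(-139/12) = 37143*(-12/139) = -445716/139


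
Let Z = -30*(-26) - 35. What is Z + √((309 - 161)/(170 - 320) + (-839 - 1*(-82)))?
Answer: 745 + I*√170547/15 ≈ 745.0 + 27.532*I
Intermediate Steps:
Z = 745 (Z = 780 - 35 = 745)
Z + √((309 - 161)/(170 - 320) + (-839 - 1*(-82))) = 745 + √((309 - 161)/(170 - 320) + (-839 - 1*(-82))) = 745 + √(148/(-150) + (-839 + 82)) = 745 + √(148*(-1/150) - 757) = 745 + √(-74/75 - 757) = 745 + √(-56849/75) = 745 + I*√170547/15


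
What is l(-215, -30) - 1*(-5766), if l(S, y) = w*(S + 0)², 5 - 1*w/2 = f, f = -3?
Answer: 745366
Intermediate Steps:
w = 16 (w = 10 - 2*(-3) = 10 + 6 = 16)
l(S, y) = 16*S² (l(S, y) = 16*(S + 0)² = 16*S²)
l(-215, -30) - 1*(-5766) = 16*(-215)² - 1*(-5766) = 16*46225 + 5766 = 739600 + 5766 = 745366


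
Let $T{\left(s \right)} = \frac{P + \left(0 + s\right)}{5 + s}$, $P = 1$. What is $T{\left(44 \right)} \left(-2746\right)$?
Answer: $- \frac{123570}{49} \approx -2521.8$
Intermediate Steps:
$T{\left(s \right)} = \frac{1 + s}{5 + s}$ ($T{\left(s \right)} = \frac{1 + \left(0 + s\right)}{5 + s} = \frac{1 + s}{5 + s}$)
$T{\left(44 \right)} \left(-2746\right) = \frac{1 + 44}{5 + 44} \left(-2746\right) = \frac{1}{49} \cdot 45 \left(-2746\right) = \frac{45}{49} \left(-2746\right) = - \frac{123570}{49}$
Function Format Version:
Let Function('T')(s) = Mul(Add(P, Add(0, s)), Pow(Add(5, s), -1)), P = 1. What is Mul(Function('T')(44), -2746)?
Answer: Rational(-123570, 49) ≈ -2521.8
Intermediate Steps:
Function('T')(s) = Mul(Pow(Add(5, s), -1), Add(1, s)) (Function('T')(s) = Mul(Add(1, Add(0, s)), Pow(Add(5, s), -1)) = Mul(Add(1, s), Pow(Add(5, s), -1)) = Mul(Pow(Add(5, s), -1), Add(1, s)))
Mul(Function('T')(44), -2746) = Mul(Mul(Pow(Add(5, 44), -1), Add(1, 44)), -2746) = Mul(Mul(Pow(49, -1), 45), -2746) = Mul(Mul(Rational(1, 49), 45), -2746) = Mul(Rational(45, 49), -2746) = Rational(-123570, 49)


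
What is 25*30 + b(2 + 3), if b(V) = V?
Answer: 755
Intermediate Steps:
25*30 + b(2 + 3) = 25*30 + (2 + 3) = 750 + 5 = 755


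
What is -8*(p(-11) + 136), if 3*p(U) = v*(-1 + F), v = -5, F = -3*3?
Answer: -3664/3 ≈ -1221.3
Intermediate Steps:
F = -9
p(U) = 50/3 (p(U) = (-5*(-1 - 9))/3 = (-5*(-10))/3 = (1/3)*50 = 50/3)
-8*(p(-11) + 136) = -8*(50/3 + 136) = -8*458/3 = -3664/3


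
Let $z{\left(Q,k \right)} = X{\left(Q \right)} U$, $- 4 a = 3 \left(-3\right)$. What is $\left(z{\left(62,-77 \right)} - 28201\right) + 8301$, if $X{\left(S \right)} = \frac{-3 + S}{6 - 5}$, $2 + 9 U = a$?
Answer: $- \frac{716341}{36} \approx -19898.0$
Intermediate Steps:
$a = \frac{9}{4}$ ($a = - \frac{3 \left(-3\right)}{4} = \left(- \frac{1}{4}\right) \left(-9\right) = \frac{9}{4} \approx 2.25$)
$U = \frac{1}{36}$ ($U = - \frac{2}{9} + \frac{1}{9} \cdot \frac{9}{4} = - \frac{2}{9} + \frac{1}{4} = \frac{1}{36} \approx 0.027778$)
$X{\left(S \right)} = -3 + S$ ($X{\left(S \right)} = \frac{-3 + S}{1} = \left(-3 + S\right) 1 = -3 + S$)
$z{\left(Q,k \right)} = - \frac{1}{12} + \frac{Q}{36}$ ($z{\left(Q,k \right)} = \left(-3 + Q\right) \frac{1}{36} = - \frac{1}{12} + \frac{Q}{36}$)
$\left(z{\left(62,-77 \right)} - 28201\right) + 8301 = \left(\left(- \frac{1}{12} + \frac{1}{36} \cdot 62\right) - 28201\right) + 8301 = \left(\left(- \frac{1}{12} + \frac{31}{18}\right) - 28201\right) + 8301 = \left(\frac{59}{36} - 28201\right) + 8301 = - \frac{1015177}{36} + 8301 = - \frac{716341}{36}$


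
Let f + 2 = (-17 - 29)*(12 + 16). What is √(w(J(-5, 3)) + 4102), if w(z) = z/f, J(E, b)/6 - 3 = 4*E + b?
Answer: 2*√47404490/215 ≈ 64.047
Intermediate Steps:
J(E, b) = 18 + 6*b + 24*E (J(E, b) = 18 + 6*(4*E + b) = 18 + 6*(b + 4*E) = 18 + (6*b + 24*E) = 18 + 6*b + 24*E)
f = -1290 (f = -2 + (-17 - 29)*(12 + 16) = -2 - 46*28 = -2 - 1288 = -1290)
w(z) = -z/1290 (w(z) = z/(-1290) = z*(-1/1290) = -z/1290)
√(w(J(-5, 3)) + 4102) = √(-(18 + 6*3 + 24*(-5))/1290 + 4102) = √(-(18 + 18 - 120)/1290 + 4102) = √(-1/1290*(-84) + 4102) = √(14/215 + 4102) = √(881944/215) = 2*√47404490/215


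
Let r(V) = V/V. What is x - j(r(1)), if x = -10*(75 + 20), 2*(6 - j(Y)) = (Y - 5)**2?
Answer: -948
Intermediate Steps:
r(V) = 1
j(Y) = 6 - (-5 + Y)**2/2 (j(Y) = 6 - (Y - 5)**2/2 = 6 - (-5 + Y)**2/2)
x = -950 (x = -10*95 = -950)
x - j(r(1)) = -950 - (6 - (-5 + 1)**2/2) = -950 - (6 - 1/2*(-4)**2) = -950 - (6 - 1/2*16) = -950 - (6 - 8) = -950 - 1*(-2) = -950 + 2 = -948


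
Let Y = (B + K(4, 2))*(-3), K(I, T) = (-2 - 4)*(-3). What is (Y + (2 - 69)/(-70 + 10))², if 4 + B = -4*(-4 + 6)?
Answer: 1026169/3600 ≈ 285.05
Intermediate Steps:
K(I, T) = 18 (K(I, T) = -6*(-3) = 18)
B = -12 (B = -4 - 4*(-4 + 6) = -4 - 4*2 = -4 - 8 = -12)
Y = -18 (Y = (-12 + 18)*(-3) = 6*(-3) = -18)
(Y + (2 - 69)/(-70 + 10))² = (-18 + (2 - 69)/(-70 + 10))² = (-18 - 67/(-60))² = (-18 - 67*(-1/60))² = (-18 + 67/60)² = (-1013/60)² = 1026169/3600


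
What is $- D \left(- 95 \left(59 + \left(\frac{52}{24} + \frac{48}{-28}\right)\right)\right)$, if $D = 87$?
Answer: $\frac{6879235}{14} \approx 4.9137 \cdot 10^{5}$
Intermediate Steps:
$- D \left(- 95 \left(59 + \left(\frac{52}{24} + \frac{48}{-28}\right)\right)\right) = - 87 \left(- 95 \left(59 + \left(\frac{52}{24} + \frac{48}{-28}\right)\right)\right) = - 87 \left(- 95 \left(59 + \left(52 \cdot \frac{1}{24} + 48 \left(- \frac{1}{28}\right)\right)\right)\right) = - 87 \left(- 95 \left(59 + \left(\frac{13}{6} - \frac{12}{7}\right)\right)\right) = - 87 \left(- 95 \left(59 + \frac{19}{42}\right)\right) = - 87 \left(\left(-95\right) \frac{2497}{42}\right) = - \frac{87 \left(-237215\right)}{42} = \left(-1\right) \left(- \frac{6879235}{14}\right) = \frac{6879235}{14}$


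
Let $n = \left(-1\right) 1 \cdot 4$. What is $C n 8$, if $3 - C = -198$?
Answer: $-6432$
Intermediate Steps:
$n = -4$ ($n = \left(-1\right) 4 = -4$)
$C = 201$ ($C = 3 - -198 = 3 + 198 = 201$)
$C n 8 = 201 \left(\left(-4\right) 8\right) = 201 \left(-32\right) = -6432$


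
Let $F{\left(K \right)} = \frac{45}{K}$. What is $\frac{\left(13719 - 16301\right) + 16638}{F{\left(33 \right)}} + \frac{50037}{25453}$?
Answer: $\frac{3936191603}{381795} \approx 10310.0$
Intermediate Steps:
$\frac{\left(13719 - 16301\right) + 16638}{F{\left(33 \right)}} + \frac{50037}{25453} = \frac{\left(13719 - 16301\right) + 16638}{45 \cdot \frac{1}{33}} + \frac{50037}{25453} = \frac{-2582 + 16638}{45 \cdot \frac{1}{33}} + 50037 \cdot \frac{1}{25453} = \frac{14056}{\frac{15}{11}} + \frac{50037}{25453} = 14056 \cdot \frac{11}{15} + \frac{50037}{25453} = \frac{154616}{15} + \frac{50037}{25453} = \frac{3936191603}{381795}$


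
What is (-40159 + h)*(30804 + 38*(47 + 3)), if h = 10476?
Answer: -970752832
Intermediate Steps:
(-40159 + h)*(30804 + 38*(47 + 3)) = (-40159 + 10476)*(30804 + 38*(47 + 3)) = -29683*(30804 + 38*50) = -29683*(30804 + 1900) = -29683*32704 = -970752832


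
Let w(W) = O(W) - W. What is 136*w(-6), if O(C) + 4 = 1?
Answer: 408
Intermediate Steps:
O(C) = -3 (O(C) = -4 + 1 = -3)
w(W) = -3 - W
136*w(-6) = 136*(-3 - 1*(-6)) = 136*(-3 + 6) = 136*3 = 408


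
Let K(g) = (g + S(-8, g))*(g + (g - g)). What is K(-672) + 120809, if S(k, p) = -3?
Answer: 574409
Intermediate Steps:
K(g) = g*(-3 + g) (K(g) = (g - 3)*(g + (g - g)) = (-3 + g)*(g + 0) = (-3 + g)*g = g*(-3 + g))
K(-672) + 120809 = -672*(-3 - 672) + 120809 = -672*(-675) + 120809 = 453600 + 120809 = 574409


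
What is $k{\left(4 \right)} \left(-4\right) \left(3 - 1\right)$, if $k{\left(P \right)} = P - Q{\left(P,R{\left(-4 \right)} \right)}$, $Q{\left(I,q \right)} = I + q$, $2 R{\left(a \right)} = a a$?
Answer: $64$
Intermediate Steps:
$R{\left(a \right)} = \frac{a^{2}}{2}$ ($R{\left(a \right)} = \frac{a a}{2} = \frac{a^{2}}{2}$)
$k{\left(P \right)} = -8$ ($k{\left(P \right)} = P - \left(P + \frac{\left(-4\right)^{2}}{2}\right) = P - \left(P + \frac{1}{2} \cdot 16\right) = P - \left(P + 8\right) = P - \left(8 + P\right) = -8$)
$k{\left(4 \right)} \left(-4\right) \left(3 - 1\right) = \left(-8\right) \left(-4\right) \left(3 - 1\right) = 32 \left(3 - 1\right) = 32 \cdot 2 = 64$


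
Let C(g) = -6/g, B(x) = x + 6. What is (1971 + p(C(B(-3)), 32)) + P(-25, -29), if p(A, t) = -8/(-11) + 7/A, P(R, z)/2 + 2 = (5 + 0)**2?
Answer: 44313/22 ≈ 2014.2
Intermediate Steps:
B(x) = 6 + x
P(R, z) = 46 (P(R, z) = -4 + 2*(5 + 0)**2 = -4 + 2*5**2 = -4 + 2*25 = -4 + 50 = 46)
p(A, t) = 8/11 + 7/A (p(A, t) = -8*(-1/11) + 7/A = 8/11 + 7/A)
(1971 + p(C(B(-3)), 32)) + P(-25, -29) = (1971 + (8/11 + 7/((-6/(6 - 3))))) + 46 = (1971 + (8/11 + 7/((-6/3)))) + 46 = (1971 + (8/11 + 7/((-6*1/3)))) + 46 = (1971 + (8/11 + 7/(-2))) + 46 = (1971 + (8/11 + 7*(-1/2))) + 46 = (1971 + (8/11 - 7/2)) + 46 = (1971 - 61/22) + 46 = 43301/22 + 46 = 44313/22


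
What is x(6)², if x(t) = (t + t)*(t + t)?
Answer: 20736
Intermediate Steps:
x(t) = 4*t² (x(t) = (2*t)*(2*t) = 4*t²)
x(6)² = (4*6²)² = (4*36)² = 144² = 20736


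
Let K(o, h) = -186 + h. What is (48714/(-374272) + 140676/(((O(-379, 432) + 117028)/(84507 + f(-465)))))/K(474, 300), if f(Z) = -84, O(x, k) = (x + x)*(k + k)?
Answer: -185207874745793/956245872128 ≈ -193.68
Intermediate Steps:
O(x, k) = 4*k*x (O(x, k) = (2*x)*(2*k) = 4*k*x)
(48714/(-374272) + 140676/(((O(-379, 432) + 117028)/(84507 + f(-465)))))/K(474, 300) = (48714/(-374272) + 140676/(((4*432*(-379) + 117028)/(84507 - 84))))/(-186 + 300) = (48714*(-1/374272) + 140676/(((-654912 + 117028)/84423)))/114 = (-24357/187136 + 140676/((-537884*1/84423)))*(1/114) = (-24357/187136 + 140676/(-537884/84423))*(1/114) = (-24357/187136 + 140676*(-84423/537884))*(1/114) = (-24357/187136 - 2969072487/134471)*(1/114) = -555623624237379/25164365056*1/114 = -185207874745793/956245872128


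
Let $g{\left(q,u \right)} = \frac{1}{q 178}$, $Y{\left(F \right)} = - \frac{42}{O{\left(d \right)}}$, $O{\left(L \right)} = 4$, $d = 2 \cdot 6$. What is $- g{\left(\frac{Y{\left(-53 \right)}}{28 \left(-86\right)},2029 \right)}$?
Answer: $- \frac{344}{267} \approx -1.2884$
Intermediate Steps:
$d = 12$
$Y{\left(F \right)} = - \frac{21}{2}$ ($Y{\left(F \right)} = - \frac{42}{4} = \left(-42\right) \frac{1}{4} = - \frac{21}{2}$)
$g{\left(q,u \right)} = \frac{1}{178 q}$
$- g{\left(\frac{Y{\left(-53 \right)}}{28 \left(-86\right)},2029 \right)} = - \frac{1}{178 \left(- \frac{21}{2 \cdot 28 \left(-86\right)}\right)} = - \frac{1}{178 \left(- \frac{21}{2 \left(-2408\right)}\right)} = - \frac{1}{178 \left(\left(- \frac{21}{2}\right) \left(- \frac{1}{2408}\right)\right)} = - \frac{1}{178 \cdot \frac{3}{688}} = - \frac{688}{178 \cdot 3} = \left(-1\right) \frac{344}{267} = - \frac{344}{267}$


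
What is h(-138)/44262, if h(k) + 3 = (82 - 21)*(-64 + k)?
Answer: -12325/44262 ≈ -0.27846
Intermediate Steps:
h(k) = -3907 + 61*k (h(k) = -3 + (82 - 21)*(-64 + k) = -3 + 61*(-64 + k) = -3 + (-3904 + 61*k) = -3907 + 61*k)
h(-138)/44262 = (-3907 + 61*(-138))/44262 = (-3907 - 8418)*(1/44262) = -12325*1/44262 = -12325/44262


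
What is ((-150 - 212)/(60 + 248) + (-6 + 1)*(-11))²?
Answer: 68707521/23716 ≈ 2897.1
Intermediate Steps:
((-150 - 212)/(60 + 248) + (-6 + 1)*(-11))² = (-362/308 - 5*(-11))² = (-362*1/308 + 55)² = (-181/154 + 55)² = (8289/154)² = 68707521/23716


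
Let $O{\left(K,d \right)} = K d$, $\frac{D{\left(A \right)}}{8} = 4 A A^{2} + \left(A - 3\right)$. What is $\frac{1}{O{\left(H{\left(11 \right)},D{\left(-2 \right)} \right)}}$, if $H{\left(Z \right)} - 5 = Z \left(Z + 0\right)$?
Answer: $- \frac{1}{37296} \approx -2.6813 \cdot 10^{-5}$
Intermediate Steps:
$D{\left(A \right)} = -24 + 8 A + 32 A^{3}$ ($D{\left(A \right)} = 8 \left(4 A A^{2} + \left(A - 3\right)\right) = 8 \left(4 A^{3} + \left(-3 + A\right)\right) = 8 \left(-3 + A + 4 A^{3}\right) = -24 + 8 A + 32 A^{3}$)
$H{\left(Z \right)} = 5 + Z^{2}$ ($H{\left(Z \right)} = 5 + Z \left(Z + 0\right) = 5 + Z Z = 5 + Z^{2}$)
$\frac{1}{O{\left(H{\left(11 \right)},D{\left(-2 \right)} \right)}} = \frac{1}{\left(5 + 11^{2}\right) \left(-24 + 8 \left(-2\right) + 32 \left(-2\right)^{3}\right)} = \frac{1}{\left(5 + 121\right) \left(-24 - 16 + 32 \left(-8\right)\right)} = \frac{1}{126 \left(-24 - 16 - 256\right)} = \frac{1}{126 \left(-296\right)} = \frac{1}{-37296} = - \frac{1}{37296}$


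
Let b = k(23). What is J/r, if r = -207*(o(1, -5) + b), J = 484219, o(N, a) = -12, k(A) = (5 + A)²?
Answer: -21053/6948 ≈ -3.0301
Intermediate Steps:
b = 784 (b = (5 + 23)² = 28² = 784)
r = -159804 (r = -207*(-12 + 784) = -207*772 = -159804)
J/r = 484219/(-159804) = 484219*(-1/159804) = -21053/6948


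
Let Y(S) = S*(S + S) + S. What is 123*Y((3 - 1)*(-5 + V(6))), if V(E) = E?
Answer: 1230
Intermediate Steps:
Y(S) = S + 2*S**2 (Y(S) = S*(2*S) + S = 2*S**2 + S = S + 2*S**2)
123*Y((3 - 1)*(-5 + V(6))) = 123*(((3 - 1)*(-5 + 6))*(1 + 2*((3 - 1)*(-5 + 6)))) = 123*((2*1)*(1 + 2*(2*1))) = 123*(2*(1 + 2*2)) = 123*(2*(1 + 4)) = 123*(2*5) = 123*10 = 1230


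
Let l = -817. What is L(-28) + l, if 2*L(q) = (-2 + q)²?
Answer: -367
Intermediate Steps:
L(q) = (-2 + q)²/2
L(-28) + l = (-2 - 28)²/2 - 817 = (½)*(-30)² - 817 = (½)*900 - 817 = 450 - 817 = -367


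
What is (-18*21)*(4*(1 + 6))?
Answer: -10584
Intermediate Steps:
(-18*21)*(4*(1 + 6)) = -1512*7 = -378*28 = -10584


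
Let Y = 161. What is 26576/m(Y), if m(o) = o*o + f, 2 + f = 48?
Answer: 26576/25967 ≈ 1.0235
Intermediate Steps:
f = 46 (f = -2 + 48 = 46)
m(o) = 46 + o**2 (m(o) = o*o + 46 = o**2 + 46 = 46 + o**2)
26576/m(Y) = 26576/(46 + 161**2) = 26576/(46 + 25921) = 26576/25967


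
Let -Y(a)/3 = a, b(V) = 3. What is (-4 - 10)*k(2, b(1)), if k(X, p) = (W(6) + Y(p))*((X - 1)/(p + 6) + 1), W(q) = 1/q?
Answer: 3710/27 ≈ 137.41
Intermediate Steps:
Y(a) = -3*a
k(X, p) = (1 + (-1 + X)/(6 + p))*(⅙ - 3*p) (k(X, p) = (1/6 - 3*p)*((X - 1)/(p + 6) + 1) = (⅙ - 3*p)*((-1 + X)/(6 + p) + 1) = (⅙ - 3*p)*(1 + (-1 + X)/(6 + p)) = (1 + (-1 + X)/(6 + p))*(⅙ - 3*p))
(-4 - 10)*k(2, b(1)) = (-4 - 10)*((5 + 2 - 89*3 - 18*3² - 18*2*3)/(6*(6 + 3))) = -7*(5 + 2 - 267 - 18*9 - 108)/(3*9) = -7*(5 + 2 - 267 - 162 - 108)/(3*9) = -7*(-530)/(3*9) = -14*(-265/27) = 3710/27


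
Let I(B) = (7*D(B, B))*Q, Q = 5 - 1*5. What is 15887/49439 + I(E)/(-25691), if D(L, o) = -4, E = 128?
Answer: 15887/49439 ≈ 0.32135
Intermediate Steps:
Q = 0 (Q = 5 - 5 = 0)
I(B) = 0 (I(B) = (7*(-4))*0 = -28*0 = 0)
15887/49439 + I(E)/(-25691) = 15887/49439 + 0/(-25691) = 15887*(1/49439) + 0*(-1/25691) = 15887/49439 + 0 = 15887/49439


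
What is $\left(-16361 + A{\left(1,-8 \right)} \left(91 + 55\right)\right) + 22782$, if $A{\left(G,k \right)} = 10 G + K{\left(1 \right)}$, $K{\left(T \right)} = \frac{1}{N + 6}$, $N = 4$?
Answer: $\frac{39478}{5} \approx 7895.6$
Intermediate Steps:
$K{\left(T \right)} = \frac{1}{10}$ ($K{\left(T \right)} = \frac{1}{4 + 6} = \frac{1}{10}$)
$A{\left(G,k \right)} = \frac{1}{10} + 10 G$ ($A{\left(G,k \right)} = 10 G + \frac{1}{10} = \frac{1}{10} + 10 G$)
$\left(-16361 + A{\left(1,-8 \right)} \left(91 + 55\right)\right) + 22782 = \left(-16361 + \left(\frac{1}{10} + 10 \cdot 1\right) \left(91 + 55\right)\right) + 22782 = \left(-16361 + \left(\frac{1}{10} + 10\right) 146\right) + 22782 = \left(-16361 + \frac{101}{10} \cdot 146\right) + 22782 = \left(-16361 + \frac{7373}{5}\right) + 22782 = - \frac{74432}{5} + 22782 = \frac{39478}{5}$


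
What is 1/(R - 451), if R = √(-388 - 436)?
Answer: -451/204225 - 2*I*√206/204225 ≈ -0.0022083 - 0.00014056*I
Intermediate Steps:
R = 2*I*√206 (R = √(-824) = 2*I*√206 ≈ 28.705*I)
1/(R - 451) = 1/(2*I*√206 - 451) = 1/(-451 + 2*I*√206)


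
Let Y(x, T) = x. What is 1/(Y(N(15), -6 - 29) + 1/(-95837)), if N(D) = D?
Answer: 95837/1437554 ≈ 0.066667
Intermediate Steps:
1/(Y(N(15), -6 - 29) + 1/(-95837)) = 1/(15 + 1/(-95837)) = 1/(15 - 1/95837) = 1/(1437554/95837) = 95837/1437554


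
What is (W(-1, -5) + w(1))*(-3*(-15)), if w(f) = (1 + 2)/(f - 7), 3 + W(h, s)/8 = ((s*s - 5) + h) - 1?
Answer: 10755/2 ≈ 5377.5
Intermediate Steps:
W(h, s) = -72 + 8*h + 8*s**2 (W(h, s) = -24 + 8*(((s*s - 5) + h) - 1) = -24 + 8*(((s**2 - 5) + h) - 1) = -24 + 8*(((-5 + s**2) + h) - 1) = -24 + 8*((-5 + h + s**2) - 1) = -24 + 8*(-6 + h + s**2) = -24 + (-48 + 8*h + 8*s**2) = -72 + 8*h + 8*s**2)
w(f) = 3/(-7 + f)
(W(-1, -5) + w(1))*(-3*(-15)) = ((-72 + 8*(-1) + 8*(-5)**2) + 3/(-7 + 1))*(-3*(-15)) = ((-72 - 8 + 8*25) + 3/(-6))*45 = ((-72 - 8 + 200) + 3*(-1/6))*45 = (120 - 1/2)*45 = (239/2)*45 = 10755/2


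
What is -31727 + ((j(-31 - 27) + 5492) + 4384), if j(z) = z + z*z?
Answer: -18545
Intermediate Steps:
j(z) = z + z²
-31727 + ((j(-31 - 27) + 5492) + 4384) = -31727 + (((-31 - 27)*(1 + (-31 - 27)) + 5492) + 4384) = -31727 + ((-58*(1 - 58) + 5492) + 4384) = -31727 + ((-58*(-57) + 5492) + 4384) = -31727 + ((3306 + 5492) + 4384) = -31727 + (8798 + 4384) = -31727 + 13182 = -18545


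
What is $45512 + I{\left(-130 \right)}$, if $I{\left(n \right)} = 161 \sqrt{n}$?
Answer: $45512 + 161 i \sqrt{130} \approx 45512.0 + 1835.7 i$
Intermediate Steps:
$45512 + I{\left(-130 \right)} = 45512 + 161 \sqrt{-130} = 45512 + 161 i \sqrt{130}$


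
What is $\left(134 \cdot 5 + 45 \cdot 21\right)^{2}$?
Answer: $2608225$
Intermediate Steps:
$\left(134 \cdot 5 + 45 \cdot 21\right)^{2} = \left(670 + 945\right)^{2} = 1615^{2} = 2608225$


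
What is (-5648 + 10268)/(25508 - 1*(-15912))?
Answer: 231/2071 ≈ 0.11154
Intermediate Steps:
(-5648 + 10268)/(25508 - 1*(-15912)) = 4620/(25508 + 15912) = 4620/41420 = 4620*(1/41420) = 231/2071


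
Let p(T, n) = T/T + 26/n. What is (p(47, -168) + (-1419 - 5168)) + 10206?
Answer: 304067/84 ≈ 3619.8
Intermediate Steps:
p(T, n) = 1 + 26/n
(p(47, -168) + (-1419 - 5168)) + 10206 = ((26 - 168)/(-168) + (-1419 - 5168)) + 10206 = (-1/168*(-142) - 6587) + 10206 = (71/84 - 6587) + 10206 = -553237/84 + 10206 = 304067/84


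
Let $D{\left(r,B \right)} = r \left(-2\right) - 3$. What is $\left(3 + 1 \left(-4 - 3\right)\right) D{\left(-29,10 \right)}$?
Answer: $-220$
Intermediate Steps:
$D{\left(r,B \right)} = -3 - 2 r$ ($D{\left(r,B \right)} = - 2 r - 3 = -3 - 2 r$)
$\left(3 + 1 \left(-4 - 3\right)\right) D{\left(-29,10 \right)} = \left(3 + 1 \left(-4 - 3\right)\right) \left(-3 - -58\right) = \left(3 + 1 \left(-4 - 3\right)\right) \left(-3 + 58\right) = \left(3 + 1 \left(-7\right)\right) 55 = \left(3 - 7\right) 55 = \left(-4\right) 55 = -220$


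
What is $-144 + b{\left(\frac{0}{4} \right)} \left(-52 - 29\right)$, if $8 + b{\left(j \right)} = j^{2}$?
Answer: $504$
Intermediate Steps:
$b{\left(j \right)} = -8 + j^{2}$
$-144 + b{\left(\frac{0}{4} \right)} \left(-52 - 29\right) = -144 + \left(-8 + \left(\frac{0}{4}\right)^{2}\right) \left(-52 - 29\right) = -144 + \left(-8 + \left(0 \cdot \frac{1}{4}\right)^{2}\right) \left(-52 - 29\right) = -144 + \left(-8 + 0^{2}\right) \left(-81\right) = -144 + \left(-8 + 0\right) \left(-81\right) = -144 - -648 = -144 + 648 = 504$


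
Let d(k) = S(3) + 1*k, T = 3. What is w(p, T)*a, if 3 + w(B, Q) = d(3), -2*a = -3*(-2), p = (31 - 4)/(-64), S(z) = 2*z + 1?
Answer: -21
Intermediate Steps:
S(z) = 1 + 2*z
p = -27/64 (p = 27*(-1/64) = -27/64 ≈ -0.42188)
a = -3 (a = -(-3)*(-2)/2 = -1/2*6 = -3)
d(k) = 7 + k (d(k) = (1 + 2*3) + 1*k = (1 + 6) + k = 7 + k)
w(B, Q) = 7 (w(B, Q) = -3 + (7 + 3) = -3 + 10 = 7)
w(p, T)*a = 7*(-3) = -21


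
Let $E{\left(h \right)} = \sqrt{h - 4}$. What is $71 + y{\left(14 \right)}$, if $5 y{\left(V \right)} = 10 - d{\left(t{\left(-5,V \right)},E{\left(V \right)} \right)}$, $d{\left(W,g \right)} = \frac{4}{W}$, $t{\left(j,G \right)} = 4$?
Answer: $\frac{364}{5} \approx 72.8$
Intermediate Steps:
$E{\left(h \right)} = \sqrt{-4 + h}$
$y{\left(V \right)} = \frac{9}{5}$ ($y{\left(V \right)} = \frac{10 - \frac{4}{4}}{5} = \frac{10 - 4 \cdot \frac{1}{4}}{5} = \frac{10 - 1}{5} = \frac{1}{5} \cdot 9 = \frac{9}{5}$)
$71 + y{\left(14 \right)} = 71 + \frac{9}{5} = \frac{364}{5}$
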